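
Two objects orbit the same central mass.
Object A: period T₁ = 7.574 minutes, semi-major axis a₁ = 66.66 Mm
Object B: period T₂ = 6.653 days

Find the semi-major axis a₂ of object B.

Convert to SI: T₁ = 7.574 minutes = 454.44 s; a₁ = 66.66 Mm = 6.666e+07 m; T₂ = 6.653 days = 574819 s.
Kepler's third law: (T₁/T₂)² = (a₁/a₂)³ ⇒ a₂ = a₁ · (T₂/T₁)^(2/3).
T₂/T₁ = 574819 / 454.44 = 1264.9.
a₂ = 6.666e+07 · (1264.9)^(2/3) m ≈ 7.797e+09 m = 7.797 Gm.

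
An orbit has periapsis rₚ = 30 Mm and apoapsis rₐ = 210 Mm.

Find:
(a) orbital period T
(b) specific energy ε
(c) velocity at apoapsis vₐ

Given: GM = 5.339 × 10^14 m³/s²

Convert to SI: rₚ = 30 Mm = 3e+07 m; rₐ = 210 Mm = 2.1e+08 m.
(a) With a = (rₚ + rₐ)/2 = 1.2e+08 m, T = 2π √(a³/GM) = 2π √((1.2e+08)³/5.339e+14) s ≈ 3.575e+05 s
(b) With a = (rₚ + rₐ)/2 = 1.2e+08 m, ε = −GM/(2a) = −5.339e+14/(2 · 1.2e+08) J/kg ≈ -2.225e+06 J/kg
(c) With a = (rₚ + rₐ)/2 = 1.2e+08 m, vₐ = √(GM (2/rₐ − 1/a)) = √(5.339e+14 · (2/2.1e+08 − 1/1.2e+08)) m/s ≈ 797.2 m/s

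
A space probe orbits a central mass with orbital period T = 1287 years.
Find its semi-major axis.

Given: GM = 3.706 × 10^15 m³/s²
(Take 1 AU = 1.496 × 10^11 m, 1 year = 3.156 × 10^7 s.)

Convert to SI: T = 1287 years = 4.06177e+10 s.
Invert Kepler's third law: a = (GM · T² / (4π²))^(1/3).
Substituting T = 4.06177e+10 s and GM = 3.706e+15 m³/s²:
a = (3.706e+15 · (4.06177e+10)² / (4π²))^(1/3) m
a ≈ 5.37e+11 m = 3.59 AU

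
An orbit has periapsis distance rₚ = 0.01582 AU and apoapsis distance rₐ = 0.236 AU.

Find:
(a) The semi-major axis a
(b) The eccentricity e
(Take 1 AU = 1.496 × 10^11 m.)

Convert to SI: rₚ = 0.01582 AU = 2.36667e+09 m; rₐ = 0.236 AU = 3.53056e+10 m.
(a) a = (rₚ + rₐ) / 2 = (2.36667e+09 + 3.53056e+10) / 2 ≈ 1.884e+10 m = 0.1259 AU.
(b) e = (rₐ − rₚ) / (rₐ + rₚ) = (3.53056e+10 − 2.36667e+09) / (3.53056e+10 + 2.36667e+09) ≈ 0.8744.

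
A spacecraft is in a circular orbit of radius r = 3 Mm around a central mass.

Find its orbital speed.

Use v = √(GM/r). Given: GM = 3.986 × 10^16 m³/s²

Convert to SI: r = 3 Mm = 3e+06 m.
For a circular orbit, gravity supplies the centripetal force, so v = √(GM / r).
v = √(3.986e+16 / 3e+06) m/s ≈ 1.153e+05 m/s = 115.3 km/s.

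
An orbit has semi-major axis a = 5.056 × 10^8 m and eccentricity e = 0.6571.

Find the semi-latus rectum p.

p = a (1 − e²).
p = 5.056e+08 · (1 − (0.6571)²) = 5.056e+08 · 0.56822 ≈ 2.873e+08 m = 2.873 × 10^8 m.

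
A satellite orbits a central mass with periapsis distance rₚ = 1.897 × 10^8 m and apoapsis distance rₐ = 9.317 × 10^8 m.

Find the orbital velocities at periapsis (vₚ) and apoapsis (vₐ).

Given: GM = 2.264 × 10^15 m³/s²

Use the vis-viva equation v² = GM(2/r − 1/a) with a = (rₚ + rₐ)/2 = (1.897e+08 + 9.317e+08)/2 = 5.607e+08 m.
vₚ = √(GM · (2/rₚ − 1/a)) = √(2.264e+15 · (2/1.897e+08 − 1/5.607e+08)) m/s ≈ 4453 m/s = 4.453 km/s.
vₐ = √(GM · (2/rₐ − 1/a)) = √(2.264e+15 · (2/9.317e+08 − 1/5.607e+08)) m/s ≈ 906.7 m/s = 906.7 m/s.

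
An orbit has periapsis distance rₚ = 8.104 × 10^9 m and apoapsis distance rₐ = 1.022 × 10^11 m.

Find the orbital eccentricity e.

e = (rₐ − rₚ) / (rₐ + rₚ).
e = (1.022e+11 − 8.104e+09) / (1.022e+11 + 8.104e+09) = 9.4096e+10 / 1.10304e+11 ≈ 0.8531.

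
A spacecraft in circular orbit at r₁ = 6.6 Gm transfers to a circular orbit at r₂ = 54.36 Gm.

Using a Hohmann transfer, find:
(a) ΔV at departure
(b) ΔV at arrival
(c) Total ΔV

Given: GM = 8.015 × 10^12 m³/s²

Convert to SI: r₁ = 6.6 Gm = 6.6e+09 m; r₂ = 54.36 Gm = 5.436e+10 m.
Transfer semi-major axis: a_t = (r₁ + r₂)/2 = (6.6e+09 + 5.436e+10)/2 = 3.048e+10 m.
Circular speeds: v₁ = √(GM/r₁) = 34.8482 m/s, v₂ = √(GM/r₂) = 12.1426 m/s.
Transfer speeds (vis-viva v² = GM(2/r − 1/a_t)): v₁ᵗ = 46.5385 m/s, v₂ᵗ = 5.65037 m/s.
(a) ΔV₁ = |v₁ᵗ − v₁| ≈ 11.69 m/s = 11.69 m/s.
(b) ΔV₂ = |v₂ − v₂ᵗ| ≈ 6.492 m/s = 6.492 m/s.
(c) ΔV_total = ΔV₁ + ΔV₂ ≈ 18.18 m/s = 18.18 m/s.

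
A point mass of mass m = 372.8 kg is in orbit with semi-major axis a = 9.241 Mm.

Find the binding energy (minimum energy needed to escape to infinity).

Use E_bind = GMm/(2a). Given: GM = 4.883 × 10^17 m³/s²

Convert to SI: a = 9.241 Mm = 9.241e+06 m.
Total orbital energy is E = −GMm/(2a); binding energy is E_bind = −E = GMm/(2a).
E_bind = 4.883e+17 · 372.8 / (2 · 9.241e+06) J ≈ 9.849e+12 J = 9.849 TJ.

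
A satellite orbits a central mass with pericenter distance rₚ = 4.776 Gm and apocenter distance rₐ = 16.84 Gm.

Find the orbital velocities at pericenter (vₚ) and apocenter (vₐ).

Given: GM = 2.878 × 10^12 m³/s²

Convert to SI: rₚ = 4.776 Gm = 4.776e+09 m; rₐ = 16.84 Gm = 1.684e+10 m.
Use the vis-viva equation v² = GM(2/r − 1/a) with a = (rₚ + rₐ)/2 = (4.776e+09 + 1.684e+10)/2 = 1.0808e+10 m.
vₚ = √(GM · (2/rₚ − 1/a)) = √(2.878e+12 · (2/4.776e+09 − 1/1.0808e+10)) m/s ≈ 30.64 m/s = 30.64 m/s.
vₐ = √(GM · (2/rₐ − 1/a)) = √(2.878e+12 · (2/1.684e+10 − 1/1.0808e+10)) m/s ≈ 8.69 m/s = 8.69 m/s.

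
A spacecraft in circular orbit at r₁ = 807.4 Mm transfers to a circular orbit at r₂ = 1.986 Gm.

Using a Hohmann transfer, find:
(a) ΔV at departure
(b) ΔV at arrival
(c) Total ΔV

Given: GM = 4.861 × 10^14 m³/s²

Convert to SI: r₁ = 807.4 Mm = 8.074e+08 m; r₂ = 1.986 Gm = 1.986e+09 m.
Transfer semi-major axis: a_t = (r₁ + r₂)/2 = (8.074e+08 + 1.986e+09)/2 = 1.3967e+09 m.
Circular speeds: v₁ = √(GM/r₁) = 775.923 m/s, v₂ = √(GM/r₂) = 494.736 m/s.
Transfer speeds (vis-viva v² = GM(2/r − 1/a_t)): v₁ᵗ = 925.244 m/s, v₂ᵗ = 376.154 m/s.
(a) ΔV₁ = |v₁ᵗ − v₁| ≈ 149.3 m/s = 149.3 m/s.
(b) ΔV₂ = |v₂ − v₂ᵗ| ≈ 118.6 m/s = 118.6 m/s.
(c) ΔV_total = ΔV₁ + ΔV₂ ≈ 267.9 m/s = 267.9 m/s.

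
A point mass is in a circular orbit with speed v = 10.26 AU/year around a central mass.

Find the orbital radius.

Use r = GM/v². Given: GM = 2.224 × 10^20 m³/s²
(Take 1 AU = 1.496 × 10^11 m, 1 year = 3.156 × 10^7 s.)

Convert to SI: v = 10.26 AU/year = 48634.2 m/s.
For a circular orbit, v² = GM / r, so r = GM / v².
r = 2.224e+20 / (48634.2)² m ≈ 9.403e+10 m = 0.6285 AU.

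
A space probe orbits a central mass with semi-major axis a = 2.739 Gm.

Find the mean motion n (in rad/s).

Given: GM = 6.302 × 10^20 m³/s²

Convert to SI: a = 2.739 Gm = 2.739e+09 m.
n = √(GM / a³).
n = √(6.302e+20 / (2.739e+09)³) rad/s ≈ 0.0001751 rad/s.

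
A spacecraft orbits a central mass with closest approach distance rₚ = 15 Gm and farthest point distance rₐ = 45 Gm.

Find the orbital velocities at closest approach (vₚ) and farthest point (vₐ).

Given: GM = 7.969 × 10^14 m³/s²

Convert to SI: rₚ = 15 Gm = 1.5e+10 m; rₐ = 45 Gm = 4.5e+10 m.
Use the vis-viva equation v² = GM(2/r − 1/a) with a = (rₚ + rₐ)/2 = (1.5e+10 + 4.5e+10)/2 = 3e+10 m.
vₚ = √(GM · (2/rₚ − 1/a)) = √(7.969e+14 · (2/1.5e+10 − 1/3e+10)) m/s ≈ 282.3 m/s = 282.3 m/s.
vₐ = √(GM · (2/rₐ − 1/a)) = √(7.969e+14 · (2/4.5e+10 − 1/3e+10)) m/s ≈ 94.1 m/s = 94.1 m/s.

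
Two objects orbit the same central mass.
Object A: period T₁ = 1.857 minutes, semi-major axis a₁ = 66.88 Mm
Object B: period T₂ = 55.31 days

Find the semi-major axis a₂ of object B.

Convert to SI: T₁ = 1.857 minutes = 111.42 s; a₁ = 66.88 Mm = 6.688e+07 m; T₂ = 55.31 days = 4.77878e+06 s.
Kepler's third law: (T₁/T₂)² = (a₁/a₂)³ ⇒ a₂ = a₁ · (T₂/T₁)^(2/3).
T₂/T₁ = 4.77878e+06 / 111.42 = 42889.8.
a₂ = 6.688e+07 · (42889.8)^(2/3) m ≈ 8.195e+10 m = 81.95 Gm.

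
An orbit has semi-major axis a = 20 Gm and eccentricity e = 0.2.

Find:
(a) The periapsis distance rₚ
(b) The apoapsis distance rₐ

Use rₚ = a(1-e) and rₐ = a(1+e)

Convert to SI: a = 20 Gm = 2e+10 m.
(a) rₚ = a(1 − e) = 2e+10 · (1 − 0.2) = 2e+10 · 0.8 ≈ 1.6e+10 m = 16 Gm.
(b) rₐ = a(1 + e) = 2e+10 · (1 + 0.2) = 2e+10 · 1.2 ≈ 2.4e+10 m = 24 Gm.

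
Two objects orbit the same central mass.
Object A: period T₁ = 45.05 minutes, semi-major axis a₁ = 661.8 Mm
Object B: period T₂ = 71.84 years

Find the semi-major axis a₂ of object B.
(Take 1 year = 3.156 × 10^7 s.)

Convert to SI: T₁ = 45.05 minutes = 2703 s; a₁ = 661.8 Mm = 6.618e+08 m; T₂ = 71.84 years = 2.26727e+09 s.
Kepler's third law: (T₁/T₂)² = (a₁/a₂)³ ⇒ a₂ = a₁ · (T₂/T₁)^(2/3).
T₂/T₁ = 2.26727e+09 / 2703 = 838798.
a₂ = 6.618e+08 · (838798)^(2/3) m ≈ 5.886e+12 m = 5.886 Tm.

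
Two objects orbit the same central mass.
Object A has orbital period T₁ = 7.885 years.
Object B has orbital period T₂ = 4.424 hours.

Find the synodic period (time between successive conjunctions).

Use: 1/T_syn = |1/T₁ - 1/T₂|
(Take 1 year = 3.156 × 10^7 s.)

Convert to SI: T₁ = 7.885 years = 2.48851e+08 s; T₂ = 4.424 hours = 15926.4 s.
T_syn = |T₁ · T₂ / (T₁ − T₂)|.
T_syn = |2.48851e+08 · 15926.4 / (2.48851e+08 − 15926.4)| s ≈ 1.593e+04 s = 4.424 hours.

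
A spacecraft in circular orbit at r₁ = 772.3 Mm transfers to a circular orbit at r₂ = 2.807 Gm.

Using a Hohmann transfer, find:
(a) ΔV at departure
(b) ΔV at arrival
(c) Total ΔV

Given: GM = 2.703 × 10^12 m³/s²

Convert to SI: r₁ = 772.3 Mm = 7.723e+08 m; r₂ = 2.807 Gm = 2.807e+09 m.
Transfer semi-major axis: a_t = (r₁ + r₂)/2 = (7.723e+08 + 2.807e+09)/2 = 1.78965e+09 m.
Circular speeds: v₁ = √(GM/r₁) = 59.1603 m/s, v₂ = √(GM/r₂) = 31.0314 m/s.
Transfer speeds (vis-viva v² = GM(2/r − 1/a_t)): v₁ᵗ = 74.0913 m/s, v₂ᵗ = 20.385 m/s.
(a) ΔV₁ = |v₁ᵗ − v₁| ≈ 14.93 m/s = 14.93 m/s.
(b) ΔV₂ = |v₂ − v₂ᵗ| ≈ 10.65 m/s = 10.65 m/s.
(c) ΔV_total = ΔV₁ + ΔV₂ ≈ 25.58 m/s = 25.58 m/s.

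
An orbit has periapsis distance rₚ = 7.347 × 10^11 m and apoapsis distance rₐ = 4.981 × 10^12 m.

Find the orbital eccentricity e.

e = (rₐ − rₚ) / (rₐ + rₚ).
e = (4.981e+12 − 7.347e+11) / (4.981e+12 + 7.347e+11) = 4.2463e+12 / 5.7157e+12 ≈ 0.7429.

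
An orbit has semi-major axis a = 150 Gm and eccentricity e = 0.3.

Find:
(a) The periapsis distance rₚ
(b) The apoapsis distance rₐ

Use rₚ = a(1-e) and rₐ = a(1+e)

Convert to SI: a = 150 Gm = 1.5e+11 m.
(a) rₚ = a(1 − e) = 1.5e+11 · (1 − 0.3) = 1.5e+11 · 0.7 ≈ 1.05e+11 m = 105 Gm.
(b) rₐ = a(1 + e) = 1.5e+11 · (1 + 0.3) = 1.5e+11 · 1.3 ≈ 1.95e+11 m = 195 Gm.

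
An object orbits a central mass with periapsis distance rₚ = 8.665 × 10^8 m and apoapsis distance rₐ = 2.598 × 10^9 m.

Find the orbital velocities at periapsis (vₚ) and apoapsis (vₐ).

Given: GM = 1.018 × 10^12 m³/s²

Use the vis-viva equation v² = GM(2/r − 1/a) with a = (rₚ + rₐ)/2 = (8.665e+08 + 2.598e+09)/2 = 1.73225e+09 m.
vₚ = √(GM · (2/rₚ − 1/a)) = √(1.018e+12 · (2/8.665e+08 − 1/1.73225e+09)) m/s ≈ 41.98 m/s = 41.98 m/s.
vₐ = √(GM · (2/rₐ − 1/a)) = √(1.018e+12 · (2/2.598e+09 − 1/1.73225e+09)) m/s ≈ 14 m/s = 14 m/s.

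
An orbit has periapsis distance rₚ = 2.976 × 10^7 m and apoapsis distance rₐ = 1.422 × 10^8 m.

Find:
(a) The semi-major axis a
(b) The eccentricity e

(a) a = (rₚ + rₐ) / 2 = (2.976e+07 + 1.422e+08) / 2 ≈ 8.598e+07 m = 8.598 × 10^7 m.
(b) e = (rₐ − rₚ) / (rₐ + rₚ) = (1.422e+08 − 2.976e+07) / (1.422e+08 + 2.976e+07) ≈ 0.6539.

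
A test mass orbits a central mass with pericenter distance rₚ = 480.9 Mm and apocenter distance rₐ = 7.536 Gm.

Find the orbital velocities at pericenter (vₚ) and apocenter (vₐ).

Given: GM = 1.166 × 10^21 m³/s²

Convert to SI: rₚ = 480.9 Mm = 4.809e+08 m; rₐ = 7.536 Gm = 7.536e+09 m.
Use the vis-viva equation v² = GM(2/r − 1/a) with a = (rₚ + rₐ)/2 = (4.809e+08 + 7.536e+09)/2 = 4.00845e+09 m.
vₚ = √(GM · (2/rₚ − 1/a)) = √(1.166e+21 · (2/4.809e+08 − 1/4.00845e+09)) m/s ≈ 2.135e+06 m/s = 2135 km/s.
vₐ = √(GM · (2/rₐ − 1/a)) = √(1.166e+21 · (2/7.536e+09 − 1/4.00845e+09)) m/s ≈ 1.362e+05 m/s = 136.2 km/s.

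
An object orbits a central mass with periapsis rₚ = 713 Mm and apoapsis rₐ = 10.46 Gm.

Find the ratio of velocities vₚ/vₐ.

Convert to SI: rₚ = 713 Mm = 7.13e+08 m; rₐ = 10.46 Gm = 1.046e+10 m.
Conservation of angular momentum gives rₚvₚ = rₐvₐ, so vₚ/vₐ = rₐ/rₚ.
vₚ/vₐ = 1.046e+10 / 7.13e+08 ≈ 14.67.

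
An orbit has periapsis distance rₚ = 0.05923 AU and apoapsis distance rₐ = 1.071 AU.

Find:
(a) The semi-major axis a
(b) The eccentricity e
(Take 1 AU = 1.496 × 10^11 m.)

Convert to SI: rₚ = 0.05923 AU = 8.86081e+09 m; rₐ = 1.071 AU = 1.60222e+11 m.
(a) a = (rₚ + rₐ) / 2 = (8.86081e+09 + 1.60222e+11) / 2 ≈ 8.454e+10 m = 0.5651 AU.
(b) e = (rₐ − rₚ) / (rₐ + rₚ) = (1.60222e+11 − 8.86081e+09) / (1.60222e+11 + 8.86081e+09) ≈ 0.8952.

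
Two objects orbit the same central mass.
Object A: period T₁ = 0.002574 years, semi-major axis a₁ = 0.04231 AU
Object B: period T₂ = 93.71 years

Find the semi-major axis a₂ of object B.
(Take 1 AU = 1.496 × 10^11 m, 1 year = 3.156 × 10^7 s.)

Convert to SI: T₁ = 0.002574 years = 81235.4 s; a₁ = 0.04231 AU = 6.32958e+09 m; T₂ = 93.71 years = 2.95749e+09 s.
Kepler's third law: (T₁/T₂)² = (a₁/a₂)³ ⇒ a₂ = a₁ · (T₂/T₁)^(2/3).
T₂/T₁ = 2.95749e+09 / 81235.4 = 36406.4.
a₂ = 6.32958e+09 · (36406.4)^(2/3) m ≈ 6.953e+12 m = 46.48 AU.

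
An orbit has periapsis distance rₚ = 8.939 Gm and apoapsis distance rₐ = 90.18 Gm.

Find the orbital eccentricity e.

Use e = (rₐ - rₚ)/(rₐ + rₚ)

Convert to SI: rₚ = 8.939 Gm = 8.939e+09 m; rₐ = 90.18 Gm = 9.018e+10 m.
e = (rₐ − rₚ) / (rₐ + rₚ).
e = (9.018e+10 − 8.939e+09) / (9.018e+10 + 8.939e+09) = 8.1241e+10 / 9.9119e+10 ≈ 0.8196.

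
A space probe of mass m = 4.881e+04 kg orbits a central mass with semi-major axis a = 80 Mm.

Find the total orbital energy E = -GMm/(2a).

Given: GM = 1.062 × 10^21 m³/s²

Convert to SI: a = 80 Mm = 8e+07 m.
E = −GMm / (2a).
E = −1.062e+21 · 4.881e+04 / (2 · 8e+07) J ≈ -3.24e+17 J = -324 PJ.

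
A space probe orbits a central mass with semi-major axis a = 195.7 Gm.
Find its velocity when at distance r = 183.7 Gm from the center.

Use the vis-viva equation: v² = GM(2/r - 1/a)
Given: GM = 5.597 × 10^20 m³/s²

Convert to SI: a = 195.7 Gm = 1.957e+11 m; r = 183.7 Gm = 1.837e+11 m.
Vis-viva: v = √(GM · (2/r − 1/a)).
2/r − 1/a = 2/1.837e+11 − 1/1.957e+11 = 5.77745e-12 m⁻¹.
v = √(5.597e+20 · 5.77745e-12) m/s ≈ 5.687e+04 m/s = 56.87 km/s.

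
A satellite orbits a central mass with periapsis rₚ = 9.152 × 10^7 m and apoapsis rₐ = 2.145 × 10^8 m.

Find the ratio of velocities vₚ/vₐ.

Conservation of angular momentum gives rₚvₚ = rₐvₐ, so vₚ/vₐ = rₐ/rₚ.
vₚ/vₐ = 2.145e+08 / 9.152e+07 ≈ 2.344.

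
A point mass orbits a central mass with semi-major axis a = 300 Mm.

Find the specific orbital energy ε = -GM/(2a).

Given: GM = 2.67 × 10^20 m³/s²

Convert to SI: a = 300 Mm = 3e+08 m.
ε = −GM / (2a).
ε = −2.67e+20 / (2 · 3e+08) J/kg ≈ -4.45e+11 J/kg = -445 GJ/kg.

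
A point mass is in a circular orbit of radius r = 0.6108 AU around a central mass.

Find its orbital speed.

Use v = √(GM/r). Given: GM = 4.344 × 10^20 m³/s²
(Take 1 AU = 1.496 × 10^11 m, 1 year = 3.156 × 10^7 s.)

Convert to SI: r = 0.6108 AU = 9.13757e+10 m.
For a circular orbit, gravity supplies the centripetal force, so v = √(GM / r).
v = √(4.344e+20 / 9.13757e+10) m/s ≈ 6.895e+04 m/s = 14.55 AU/year.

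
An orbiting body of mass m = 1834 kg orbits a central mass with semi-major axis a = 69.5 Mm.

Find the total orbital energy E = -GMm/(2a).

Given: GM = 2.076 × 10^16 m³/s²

Convert to SI: a = 69.5 Mm = 6.95e+07 m.
E = −GMm / (2a).
E = −2.076e+16 · 1834 / (2 · 6.95e+07) J ≈ -2.739e+11 J = -273.9 GJ.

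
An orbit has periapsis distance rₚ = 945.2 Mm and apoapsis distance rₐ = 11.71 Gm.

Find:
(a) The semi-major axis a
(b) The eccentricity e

Convert to SI: rₚ = 945.2 Mm = 9.452e+08 m; rₐ = 11.71 Gm = 1.171e+10 m.
(a) a = (rₚ + rₐ) / 2 = (9.452e+08 + 1.171e+10) / 2 ≈ 6.328e+09 m = 6.328 Gm.
(b) e = (rₐ − rₚ) / (rₐ + rₚ) = (1.171e+10 − 9.452e+08) / (1.171e+10 + 9.452e+08) ≈ 0.8506.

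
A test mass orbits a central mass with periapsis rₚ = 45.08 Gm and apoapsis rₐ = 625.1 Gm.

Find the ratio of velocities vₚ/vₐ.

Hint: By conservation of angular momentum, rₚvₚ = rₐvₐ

Convert to SI: rₚ = 45.08 Gm = 4.508e+10 m; rₐ = 625.1 Gm = 6.251e+11 m.
Conservation of angular momentum gives rₚvₚ = rₐvₐ, so vₚ/vₐ = rₐ/rₚ.
vₚ/vₐ = 6.251e+11 / 4.508e+10 ≈ 13.87.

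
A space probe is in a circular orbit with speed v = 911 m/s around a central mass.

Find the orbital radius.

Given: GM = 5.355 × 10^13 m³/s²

For a circular orbit, v² = GM / r, so r = GM / v².
r = 5.355e+13 / (911)² m ≈ 6.452e+07 m = 64.52 Mm.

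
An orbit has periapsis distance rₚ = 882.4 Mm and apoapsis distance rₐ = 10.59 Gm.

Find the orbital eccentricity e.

Convert to SI: rₚ = 882.4 Mm = 8.824e+08 m; rₐ = 10.59 Gm = 1.059e+10 m.
e = (rₐ − rₚ) / (rₐ + rₚ).
e = (1.059e+10 − 8.824e+08) / (1.059e+10 + 8.824e+08) = 9.7076e+09 / 1.14724e+10 ≈ 0.8462.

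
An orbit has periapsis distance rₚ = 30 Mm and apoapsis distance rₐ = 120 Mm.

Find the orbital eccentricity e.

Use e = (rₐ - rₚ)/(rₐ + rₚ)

Convert to SI: rₚ = 30 Mm = 3e+07 m; rₐ = 120 Mm = 1.2e+08 m.
e = (rₐ − rₚ) / (rₐ + rₚ).
e = (1.2e+08 − 3e+07) / (1.2e+08 + 3e+07) = 9e+07 / 1.5e+08 ≈ 0.6.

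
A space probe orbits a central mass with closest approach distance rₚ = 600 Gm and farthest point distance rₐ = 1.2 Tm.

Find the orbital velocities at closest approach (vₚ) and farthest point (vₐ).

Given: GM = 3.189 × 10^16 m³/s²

Convert to SI: rₚ = 600 Gm = 6e+11 m; rₐ = 1.2 Tm = 1.2e+12 m.
Use the vis-viva equation v² = GM(2/r − 1/a) with a = (rₚ + rₐ)/2 = (6e+11 + 1.2e+12)/2 = 9e+11 m.
vₚ = √(GM · (2/rₚ − 1/a)) = √(3.189e+16 · (2/6e+11 − 1/9e+11)) m/s ≈ 266.2 m/s = 266.2 m/s.
vₐ = √(GM · (2/rₐ − 1/a)) = √(3.189e+16 · (2/1.2e+12 − 1/9e+11)) m/s ≈ 133.1 m/s = 133.1 m/s.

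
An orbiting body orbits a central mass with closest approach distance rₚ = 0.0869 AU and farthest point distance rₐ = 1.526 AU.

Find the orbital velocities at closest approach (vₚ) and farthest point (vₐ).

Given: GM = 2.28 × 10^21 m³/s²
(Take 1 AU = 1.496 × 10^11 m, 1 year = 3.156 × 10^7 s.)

Convert to SI: rₚ = 0.0869 AU = 1.30002e+10 m; rₐ = 1.526 AU = 2.2829e+11 m.
Use the vis-viva equation v² = GM(2/r − 1/a) with a = (rₚ + rₐ)/2 = (1.30002e+10 + 2.2829e+11)/2 = 1.20645e+11 m.
vₚ = √(GM · (2/rₚ − 1/a)) = √(2.28e+21 · (2/1.30002e+10 − 1/1.20645e+11)) m/s ≈ 5.761e+05 m/s = 121.5 AU/year.
vₐ = √(GM · (2/rₐ − 1/a)) = √(2.28e+21 · (2/2.2829e+11 − 1/1.20645e+11)) m/s ≈ 3.281e+04 m/s = 6.921 AU/year.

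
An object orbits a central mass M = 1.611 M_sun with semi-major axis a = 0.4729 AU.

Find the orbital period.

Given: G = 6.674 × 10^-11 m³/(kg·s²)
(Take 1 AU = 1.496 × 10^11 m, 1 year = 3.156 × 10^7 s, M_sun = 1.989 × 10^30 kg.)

Convert to SI: a = 0.4729 AU = 7.07458e+10 m; M = 1.611 M_sun = 3.20428e+30 kg.
GM = G · M = 6.674e-11 · 3.20428e+30 = 2.13854e+20 m³/s².
Kepler's third law: T = 2π √(a³ / GM).
Substituting a = 7.07458e+10 m and GM = 2.13854e+20 m³/s²:
T = 2π √((7.07458e+10)³ / 2.13854e+20) s
T ≈ 8.085e+06 s = 0.2562 years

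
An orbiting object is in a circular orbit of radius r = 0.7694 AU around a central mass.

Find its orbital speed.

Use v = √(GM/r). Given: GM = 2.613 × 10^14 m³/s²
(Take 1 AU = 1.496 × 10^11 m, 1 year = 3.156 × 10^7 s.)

Convert to SI: r = 0.7694 AU = 1.15102e+11 m.
For a circular orbit, gravity supplies the centripetal force, so v = √(GM / r).
v = √(2.613e+14 / 1.15102e+11) m/s ≈ 47.65 m/s = 0.01005 AU/year.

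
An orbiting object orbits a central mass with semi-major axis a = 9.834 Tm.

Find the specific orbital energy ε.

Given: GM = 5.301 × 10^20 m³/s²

Convert to SI: a = 9.834 Tm = 9.834e+12 m.
ε = −GM / (2a).
ε = −5.301e+20 / (2 · 9.834e+12) J/kg ≈ -2.695e+07 J/kg = -26.95 MJ/kg.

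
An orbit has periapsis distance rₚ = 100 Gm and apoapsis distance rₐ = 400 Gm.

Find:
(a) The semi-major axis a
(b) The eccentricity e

Convert to SI: rₚ = 100 Gm = 1e+11 m; rₐ = 400 Gm = 4e+11 m.
(a) a = (rₚ + rₐ) / 2 = (1e+11 + 4e+11) / 2 ≈ 2.5e+11 m = 250 Gm.
(b) e = (rₐ − rₚ) / (rₐ + rₚ) = (4e+11 − 1e+11) / (4e+11 + 1e+11) ≈ 0.6.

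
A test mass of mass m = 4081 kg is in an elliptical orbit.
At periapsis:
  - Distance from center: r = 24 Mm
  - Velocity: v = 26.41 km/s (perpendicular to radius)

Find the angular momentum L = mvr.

Convert to SI: r = 24 Mm = 2.4e+07 m; v = 26.41 km/s = 26410 m/s.
Since v is perpendicular to r, L = m · v · r.
L = 4081 · 26410 · 2.4e+07 kg·m²/s ≈ 2.587e+15 kg·m²/s.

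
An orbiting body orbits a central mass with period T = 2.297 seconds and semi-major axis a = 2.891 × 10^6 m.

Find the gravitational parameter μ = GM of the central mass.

GM = 4π² · a³ / T².
GM = 4π² · (2.891e+06)³ / (2.297)² m³/s² ≈ 1.808e+20 m³/s² = 1.808 × 10^20 m³/s².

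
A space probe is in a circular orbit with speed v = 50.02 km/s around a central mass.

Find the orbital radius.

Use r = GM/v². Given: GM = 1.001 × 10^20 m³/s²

Convert to SI: v = 50.02 km/s = 50020 m/s.
For a circular orbit, v² = GM / r, so r = GM / v².
r = 1.001e+20 / (50020)² m ≈ 4.001e+10 m = 40.01 Gm.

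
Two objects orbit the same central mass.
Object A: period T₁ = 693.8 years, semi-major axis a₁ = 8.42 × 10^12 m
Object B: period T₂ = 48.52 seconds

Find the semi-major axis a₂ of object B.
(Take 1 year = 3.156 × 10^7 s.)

Convert to SI: T₁ = 693.8 years = 2.18963e+10 s.
Kepler's third law: (T₁/T₂)² = (a₁/a₂)³ ⇒ a₂ = a₁ · (T₂/T₁)^(2/3).
T₂/T₁ = 48.52 / 2.18963e+10 = 2.2159e-09.
a₂ = 8.42e+12 · (2.2159e-09)^(2/3) m ≈ 1.431e+07 m = 1.431 × 10^7 m.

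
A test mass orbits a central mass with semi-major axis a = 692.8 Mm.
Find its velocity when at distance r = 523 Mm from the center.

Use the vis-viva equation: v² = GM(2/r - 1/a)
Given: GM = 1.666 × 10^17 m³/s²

Convert to SI: a = 692.8 Mm = 6.928e+08 m; r = 523 Mm = 5.23e+08 m.
Vis-viva: v = √(GM · (2/r − 1/a)).
2/r − 1/a = 2/5.23e+08 − 1/6.928e+08 = 2.38067e-09 m⁻¹.
v = √(1.666e+17 · 2.38067e-09) m/s ≈ 1.992e+04 m/s = 19.92 km/s.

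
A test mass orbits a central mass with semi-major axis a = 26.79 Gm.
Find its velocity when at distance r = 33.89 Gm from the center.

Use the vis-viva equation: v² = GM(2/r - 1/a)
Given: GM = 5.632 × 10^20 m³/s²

Convert to SI: a = 26.79 Gm = 2.679e+10 m; r = 33.89 Gm = 3.389e+10 m.
Vis-viva: v = √(GM · (2/r − 1/a)).
2/r − 1/a = 2/3.389e+10 − 1/2.679e+10 = 2.16871e-11 m⁻¹.
v = √(5.632e+20 · 2.16871e-11) m/s ≈ 1.105e+05 m/s = 110.5 km/s.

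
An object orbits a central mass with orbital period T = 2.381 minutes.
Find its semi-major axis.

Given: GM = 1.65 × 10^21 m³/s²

Convert to SI: T = 2.381 minutes = 142.86 s.
Invert Kepler's third law: a = (GM · T² / (4π²))^(1/3).
Substituting T = 142.86 s and GM = 1.65e+21 m³/s²:
a = (1.65e+21 · (142.86)² / (4π²))^(1/3) m
a ≈ 9.484e+07 m = 94.84 Mm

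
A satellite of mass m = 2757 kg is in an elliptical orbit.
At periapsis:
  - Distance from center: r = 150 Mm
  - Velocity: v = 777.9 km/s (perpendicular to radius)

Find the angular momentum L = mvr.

Convert to SI: r = 150 Mm = 1.5e+08 m; v = 777.9 km/s = 777900 m/s.
Since v is perpendicular to r, L = m · v · r.
L = 2757 · 777900 · 1.5e+08 kg·m²/s ≈ 3.217e+17 kg·m²/s.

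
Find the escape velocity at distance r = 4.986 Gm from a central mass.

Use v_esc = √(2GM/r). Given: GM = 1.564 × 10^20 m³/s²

Convert to SI: r = 4.986 Gm = 4.986e+09 m.
Escape velocity comes from setting total energy to zero: ½v² − GM/r = 0 ⇒ v_esc = √(2GM / r).
v_esc = √(2 · 1.564e+20 / 4.986e+09) m/s ≈ 2.505e+05 m/s = 250.5 km/s.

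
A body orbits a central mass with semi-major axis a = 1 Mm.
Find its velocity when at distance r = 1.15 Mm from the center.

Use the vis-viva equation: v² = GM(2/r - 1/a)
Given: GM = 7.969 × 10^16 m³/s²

Convert to SI: a = 1 Mm = 1e+06 m; r = 1.15 Mm = 1.15e+06 m.
Vis-viva: v = √(GM · (2/r − 1/a)).
2/r − 1/a = 2/1.15e+06 − 1/1e+06 = 7.3913e-07 m⁻¹.
v = √(7.969e+16 · 7.3913e-07) m/s ≈ 2.427e+05 m/s = 242.7 km/s.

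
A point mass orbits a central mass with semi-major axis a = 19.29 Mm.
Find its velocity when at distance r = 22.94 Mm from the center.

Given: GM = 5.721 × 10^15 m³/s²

Convert to SI: a = 19.29 Mm = 1.929e+07 m; r = 22.94 Mm = 2.294e+07 m.
Vis-viva: v = √(GM · (2/r − 1/a)).
2/r − 1/a = 2/2.294e+07 − 1/1.929e+07 = 3.53436e-08 m⁻¹.
v = √(5.721e+15 · 3.53436e-08) m/s ≈ 1.422e+04 m/s = 14.22 km/s.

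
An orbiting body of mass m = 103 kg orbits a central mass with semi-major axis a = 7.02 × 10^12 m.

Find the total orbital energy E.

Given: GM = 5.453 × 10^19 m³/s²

E = −GMm / (2a).
E = −5.453e+19 · 103 / (2 · 7.02e+12) J ≈ -4e+08 J = -400 MJ.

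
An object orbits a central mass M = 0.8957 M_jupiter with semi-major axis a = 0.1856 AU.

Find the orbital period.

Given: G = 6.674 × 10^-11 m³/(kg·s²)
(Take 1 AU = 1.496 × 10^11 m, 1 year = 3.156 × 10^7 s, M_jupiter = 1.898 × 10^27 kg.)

Convert to SI: a = 0.1856 AU = 2.77658e+10 m; M = 0.8957 M_jupiter = 1.70004e+27 kg.
GM = G · M = 6.674e-11 · 1.70004e+27 = 1.13461e+17 m³/s².
Kepler's third law: T = 2π √(a³ / GM).
Substituting a = 2.77658e+10 m and GM = 1.13461e+17 m³/s²:
T = 2π √((2.77658e+10)³ / 1.13461e+17) s
T ≈ 8.63e+07 s = 2.735 years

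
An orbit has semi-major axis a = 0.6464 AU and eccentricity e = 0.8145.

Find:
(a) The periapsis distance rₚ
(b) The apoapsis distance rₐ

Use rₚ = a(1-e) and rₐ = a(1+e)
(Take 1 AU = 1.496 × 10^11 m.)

Convert to SI: a = 0.6464 AU = 9.67014e+10 m.
(a) rₚ = a(1 − e) = 9.67014e+10 · (1 − 0.8145) = 9.67014e+10 · 0.1855 ≈ 1.794e+10 m = 0.1199 AU.
(b) rₐ = a(1 + e) = 9.67014e+10 · (1 + 0.8145) = 9.67014e+10 · 1.8145 ≈ 1.755e+11 m = 1.173 AU.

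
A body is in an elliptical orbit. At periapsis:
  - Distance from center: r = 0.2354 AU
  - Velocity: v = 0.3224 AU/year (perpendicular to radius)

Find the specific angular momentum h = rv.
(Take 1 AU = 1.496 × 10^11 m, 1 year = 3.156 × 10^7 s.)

Convert to SI: r = 0.2354 AU = 3.52158e+10 m; v = 0.3224 AU/year = 1528.23 m/s.
With v perpendicular to r, h = r · v.
h = 3.52158e+10 · 1528.23 m²/s ≈ 5.382e+13 m²/s.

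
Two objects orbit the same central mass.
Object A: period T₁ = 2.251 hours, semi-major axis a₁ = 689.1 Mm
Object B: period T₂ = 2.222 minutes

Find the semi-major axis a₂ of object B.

Convert to SI: T₁ = 2.251 hours = 8103.6 s; a₁ = 689.1 Mm = 6.891e+08 m; T₂ = 2.222 minutes = 133.32 s.
Kepler's third law: (T₁/T₂)² = (a₁/a₂)³ ⇒ a₂ = a₁ · (T₂/T₁)^(2/3).
T₂/T₁ = 133.32 / 8103.6 = 0.0164519.
a₂ = 6.891e+08 · (0.0164519)^(2/3) m ≈ 4.458e+07 m = 44.58 Mm.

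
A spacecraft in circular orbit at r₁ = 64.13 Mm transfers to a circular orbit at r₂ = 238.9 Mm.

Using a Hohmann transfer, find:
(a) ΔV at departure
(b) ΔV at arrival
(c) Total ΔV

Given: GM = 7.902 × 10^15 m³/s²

Convert to SI: r₁ = 64.13 Mm = 6.413e+07 m; r₂ = 238.9 Mm = 2.389e+08 m.
Transfer semi-major axis: a_t = (r₁ + r₂)/2 = (6.413e+07 + 2.389e+08)/2 = 1.51515e+08 m.
Circular speeds: v₁ = √(GM/r₁) = 11100.4 m/s, v₂ = √(GM/r₂) = 5751.23 m/s.
Transfer speeds (vis-viva v² = GM(2/r − 1/a_t)): v₁ᵗ = 13938.6 m/s, v₂ᵗ = 3741.65 m/s.
(a) ΔV₁ = |v₁ᵗ − v₁| ≈ 2838 m/s = 2.838 km/s.
(b) ΔV₂ = |v₂ − v₂ᵗ| ≈ 2010 m/s = 2.01 km/s.
(c) ΔV_total = ΔV₁ + ΔV₂ ≈ 4848 m/s = 4.848 km/s.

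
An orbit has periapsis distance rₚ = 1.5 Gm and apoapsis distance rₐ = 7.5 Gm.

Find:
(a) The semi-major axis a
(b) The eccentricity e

Convert to SI: rₚ = 1.5 Gm = 1.5e+09 m; rₐ = 7.5 Gm = 7.5e+09 m.
(a) a = (rₚ + rₐ) / 2 = (1.5e+09 + 7.5e+09) / 2 ≈ 4.5e+09 m = 4.5 Gm.
(b) e = (rₐ − rₚ) / (rₐ + rₚ) = (7.5e+09 − 1.5e+09) / (7.5e+09 + 1.5e+09) ≈ 0.6667.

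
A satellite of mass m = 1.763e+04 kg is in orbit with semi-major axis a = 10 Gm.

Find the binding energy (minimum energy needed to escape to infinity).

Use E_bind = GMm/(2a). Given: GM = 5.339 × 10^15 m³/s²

Convert to SI: a = 10 Gm = 1e+10 m.
Total orbital energy is E = −GMm/(2a); binding energy is E_bind = −E = GMm/(2a).
E_bind = 5.339e+15 · 1.763e+04 / (2 · 1e+10) J ≈ 4.706e+09 J = 4.706 GJ.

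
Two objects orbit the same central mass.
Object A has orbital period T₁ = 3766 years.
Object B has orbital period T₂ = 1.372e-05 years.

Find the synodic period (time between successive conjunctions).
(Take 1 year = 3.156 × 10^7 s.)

Convert to SI: T₁ = 3766 years = 1.18855e+11 s; T₂ = 1.372e-05 years = 433.003 s.
T_syn = |T₁ · T₂ / (T₁ − T₂)|.
T_syn = |1.18855e+11 · 433.003 / (1.18855e+11 − 433.003)| s ≈ 433 s = 1.372e-05 years.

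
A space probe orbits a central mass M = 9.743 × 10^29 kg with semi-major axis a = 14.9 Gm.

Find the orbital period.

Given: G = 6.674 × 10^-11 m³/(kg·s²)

Convert to SI: a = 14.9 Gm = 1.49e+10 m.
GM = G · M = 6.674e-11 · 9.743e+29 = 6.50248e+19 m³/s².
Kepler's third law: T = 2π √(a³ / GM).
Substituting a = 1.49e+10 m and GM = 6.50248e+19 m³/s²:
T = 2π √((1.49e+10)³ / 6.50248e+19) s
T ≈ 1.417e+06 s = 16.4 days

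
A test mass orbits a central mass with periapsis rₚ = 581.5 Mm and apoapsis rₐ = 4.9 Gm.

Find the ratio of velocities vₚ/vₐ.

Convert to SI: rₚ = 581.5 Mm = 5.815e+08 m; rₐ = 4.9 Gm = 4.9e+09 m.
Conservation of angular momentum gives rₚvₚ = rₐvₐ, so vₚ/vₐ = rₐ/rₚ.
vₚ/vₐ = 4.9e+09 / 5.815e+08 ≈ 8.426.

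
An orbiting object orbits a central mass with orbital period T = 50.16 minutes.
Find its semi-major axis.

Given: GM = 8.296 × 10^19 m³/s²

Convert to SI: T = 50.16 minutes = 3009.6 s.
Invert Kepler's third law: a = (GM · T² / (4π²))^(1/3).
Substituting T = 3009.6 s and GM = 8.296e+19 m³/s²:
a = (8.296e+19 · (3009.6)² / (4π²))^(1/3) m
a ≈ 2.67e+08 m = 267 Mm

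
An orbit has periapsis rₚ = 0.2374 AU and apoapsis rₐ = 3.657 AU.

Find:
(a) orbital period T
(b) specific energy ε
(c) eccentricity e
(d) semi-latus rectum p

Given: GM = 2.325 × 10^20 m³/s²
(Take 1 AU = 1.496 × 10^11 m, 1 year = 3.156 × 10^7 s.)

Convert to SI: rₚ = 0.2374 AU = 3.5515e+10 m; rₐ = 3.657 AU = 5.47087e+11 m.
(a) With a = (rₚ + rₐ)/2 = 2.91301e+11 m, T = 2π √(a³/GM) = 2π √((2.91301e+11)³/2.325e+20) s ≈ 6.479e+07 s
(b) With a = (rₚ + rₐ)/2 = 2.91301e+11 m, ε = −GM/(2a) = −2.325e+20/(2 · 2.91301e+11) J/kg ≈ -3.991e+08 J/kg
(c) e = (rₐ − rₚ)/(rₐ + rₚ) = (5.47087e+11 − 3.5515e+10)/(5.47087e+11 + 3.5515e+10) ≈ 0.8781
(d) From a = (rₚ + rₐ)/2 = 2.91301e+11 m and e = (rₐ − rₚ)/(rₐ + rₚ) = 0.878081, p = a(1 − e²) = 2.91301e+11 · (1 − (0.878081)²) ≈ 6.67e+10 m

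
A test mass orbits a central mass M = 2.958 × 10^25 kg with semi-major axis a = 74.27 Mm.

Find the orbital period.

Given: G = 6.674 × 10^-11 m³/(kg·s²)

Convert to SI: a = 74.27 Mm = 7.427e+07 m.
GM = G · M = 6.674e-11 · 2.958e+25 = 1.97417e+15 m³/s².
Kepler's third law: T = 2π √(a³ / GM).
Substituting a = 7.427e+07 m and GM = 1.97417e+15 m³/s²:
T = 2π √((7.427e+07)³ / 1.97417e+15) s
T ≈ 9.051e+04 s = 1.048 days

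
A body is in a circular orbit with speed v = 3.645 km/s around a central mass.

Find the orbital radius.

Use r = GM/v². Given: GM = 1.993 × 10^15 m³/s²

Convert to SI: v = 3.645 km/s = 3645 m/s.
For a circular orbit, v² = GM / r, so r = GM / v².
r = 1.993e+15 / (3645)² m ≈ 1.5e+08 m = 150 Mm.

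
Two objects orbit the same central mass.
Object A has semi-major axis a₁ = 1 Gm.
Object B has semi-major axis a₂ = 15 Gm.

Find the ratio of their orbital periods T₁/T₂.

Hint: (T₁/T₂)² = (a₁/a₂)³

Convert to SI: a₁ = 1 Gm = 1e+09 m; a₂ = 15 Gm = 1.5e+10 m.
From Kepler's third law, (T₁/T₂)² = (a₁/a₂)³, so T₁/T₂ = (a₁/a₂)^(3/2).
a₁/a₂ = 1e+09 / 1.5e+10 = 0.0666667.
T₁/T₂ = (0.0666667)^(3/2) ≈ 0.01721.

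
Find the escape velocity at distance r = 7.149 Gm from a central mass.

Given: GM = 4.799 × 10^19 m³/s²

Convert to SI: r = 7.149 Gm = 7.149e+09 m.
Escape velocity comes from setting total energy to zero: ½v² − GM/r = 0 ⇒ v_esc = √(2GM / r).
v_esc = √(2 · 4.799e+19 / 7.149e+09) m/s ≈ 1.159e+05 m/s = 115.9 km/s.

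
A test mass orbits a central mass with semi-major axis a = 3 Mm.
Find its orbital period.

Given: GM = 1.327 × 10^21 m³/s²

Convert to SI: a = 3 Mm = 3e+06 m.
Kepler's third law: T = 2π √(a³ / GM).
Substituting a = 3e+06 m and GM = 1.327e+21 m³/s²:
T = 2π √((3e+06)³ / 1.327e+21) s
T ≈ 0.8962 s = 0.8962 seconds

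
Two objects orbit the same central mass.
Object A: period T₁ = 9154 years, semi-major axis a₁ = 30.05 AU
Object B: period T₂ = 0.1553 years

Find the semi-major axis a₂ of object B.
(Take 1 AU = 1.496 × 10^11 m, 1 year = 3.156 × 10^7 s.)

Convert to SI: T₁ = 9154 years = 2.889e+11 s; a₁ = 30.05 AU = 4.49548e+12 m; T₂ = 0.1553 years = 4.90127e+06 s.
Kepler's third law: (T₁/T₂)² = (a₁/a₂)³ ⇒ a₂ = a₁ · (T₂/T₁)^(2/3).
T₂/T₁ = 4.90127e+06 / 2.889e+11 = 1.69653e-05.
a₂ = 4.49548e+12 · (1.69653e-05)^(2/3) m ≈ 2.968e+09 m = 0.01984 AU.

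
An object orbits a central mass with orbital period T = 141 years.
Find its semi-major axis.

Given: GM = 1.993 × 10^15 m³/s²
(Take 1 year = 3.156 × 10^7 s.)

Convert to SI: T = 141 years = 4.44996e+09 s.
Invert Kepler's third law: a = (GM · T² / (4π²))^(1/3).
Substituting T = 4.44996e+09 s and GM = 1.993e+15 m³/s²:
a = (1.993e+15 · (4.44996e+09)² / (4π²))^(1/3) m
a ≈ 9.999e+10 m = 99.99 Gm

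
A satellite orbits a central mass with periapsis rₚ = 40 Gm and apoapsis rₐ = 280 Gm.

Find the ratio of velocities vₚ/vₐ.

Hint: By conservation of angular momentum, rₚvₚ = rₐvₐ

Convert to SI: rₚ = 40 Gm = 4e+10 m; rₐ = 280 Gm = 2.8e+11 m.
Conservation of angular momentum gives rₚvₚ = rₐvₐ, so vₚ/vₐ = rₐ/rₚ.
vₚ/vₐ = 2.8e+11 / 4e+10 ≈ 7.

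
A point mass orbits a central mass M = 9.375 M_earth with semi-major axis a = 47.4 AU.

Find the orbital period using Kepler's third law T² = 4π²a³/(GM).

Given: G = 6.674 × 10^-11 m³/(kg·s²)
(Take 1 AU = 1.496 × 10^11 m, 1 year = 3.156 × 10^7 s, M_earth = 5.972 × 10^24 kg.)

Convert to SI: a = 47.4 AU = 7.09104e+12 m; M = 9.375 M_earth = 5.59875e+25 kg.
GM = G · M = 6.674e-11 · 5.59875e+25 = 3.73661e+15 m³/s².
Kepler's third law: T = 2π √(a³ / GM).
Substituting a = 7.09104e+12 m and GM = 3.73661e+15 m³/s²:
T = 2π √((7.09104e+12)³ / 3.73661e+15) s
T ≈ 1.941e+12 s = 6.15e+04 years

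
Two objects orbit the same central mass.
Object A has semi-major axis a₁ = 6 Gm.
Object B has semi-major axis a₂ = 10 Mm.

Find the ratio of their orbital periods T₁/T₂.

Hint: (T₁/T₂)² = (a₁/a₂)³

Convert to SI: a₁ = 6 Gm = 6e+09 m; a₂ = 10 Mm = 1e+07 m.
From Kepler's third law, (T₁/T₂)² = (a₁/a₂)³, so T₁/T₂ = (a₁/a₂)^(3/2).
a₁/a₂ = 6e+09 / 1e+07 = 600.
T₁/T₂ = (600)^(3/2) ≈ 1.47e+04.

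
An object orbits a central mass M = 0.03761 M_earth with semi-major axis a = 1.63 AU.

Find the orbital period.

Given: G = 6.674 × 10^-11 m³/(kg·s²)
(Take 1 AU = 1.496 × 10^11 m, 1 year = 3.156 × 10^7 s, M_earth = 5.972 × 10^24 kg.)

Convert to SI: a = 1.63 AU = 2.43848e+11 m; M = 0.03761 M_earth = 2.24607e+23 kg.
GM = G · M = 6.674e-11 · 2.24607e+23 = 1.49903e+13 m³/s².
Kepler's third law: T = 2π √(a³ / GM).
Substituting a = 2.43848e+11 m and GM = 1.49903e+13 m³/s²:
T = 2π √((2.43848e+11)³ / 1.49903e+13) s
T ≈ 1.954e+11 s = 6192 years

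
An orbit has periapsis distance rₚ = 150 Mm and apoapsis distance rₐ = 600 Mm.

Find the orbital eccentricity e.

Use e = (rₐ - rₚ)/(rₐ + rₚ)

Convert to SI: rₚ = 150 Mm = 1.5e+08 m; rₐ = 600 Mm = 6e+08 m.
e = (rₐ − rₚ) / (rₐ + rₚ).
e = (6e+08 − 1.5e+08) / (6e+08 + 1.5e+08) = 4.5e+08 / 7.5e+08 ≈ 0.6.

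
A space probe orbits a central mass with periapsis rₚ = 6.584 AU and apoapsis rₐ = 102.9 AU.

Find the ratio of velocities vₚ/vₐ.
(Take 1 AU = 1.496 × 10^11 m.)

Convert to SI: rₚ = 6.584 AU = 9.84966e+11 m; rₐ = 102.9 AU = 1.53938e+13 m.
Conservation of angular momentum gives rₚvₚ = rₐvₐ, so vₚ/vₐ = rₐ/rₚ.
vₚ/vₐ = 1.53938e+13 / 9.84966e+11 ≈ 15.63.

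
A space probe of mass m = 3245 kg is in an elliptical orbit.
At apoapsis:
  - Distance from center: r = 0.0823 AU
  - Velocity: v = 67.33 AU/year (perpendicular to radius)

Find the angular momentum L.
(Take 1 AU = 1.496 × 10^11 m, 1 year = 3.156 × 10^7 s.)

Convert to SI: r = 0.0823 AU = 1.23121e+10 m; v = 67.33 AU/year = 319156 m/s.
Since v is perpendicular to r, L = m · v · r.
L = 3245 · 319156 · 1.23121e+10 kg·m²/s ≈ 1.275e+19 kg·m²/s.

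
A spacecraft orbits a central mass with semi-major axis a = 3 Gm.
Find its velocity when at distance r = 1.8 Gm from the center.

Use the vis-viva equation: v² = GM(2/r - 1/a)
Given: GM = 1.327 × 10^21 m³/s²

Convert to SI: a = 3 Gm = 3e+09 m; r = 1.8 Gm = 1.8e+09 m.
Vis-viva: v = √(GM · (2/r − 1/a)).
2/r − 1/a = 2/1.8e+09 − 1/3e+09 = 7.77778e-10 m⁻¹.
v = √(1.327e+21 · 7.77778e-10) m/s ≈ 1.016e+06 m/s = 1016 km/s.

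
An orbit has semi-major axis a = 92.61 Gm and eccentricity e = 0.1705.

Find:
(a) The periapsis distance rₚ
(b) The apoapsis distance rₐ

Convert to SI: a = 92.61 Gm = 9.261e+10 m.
(a) rₚ = a(1 − e) = 9.261e+10 · (1 − 0.1705) = 9.261e+10 · 0.8295 ≈ 7.682e+10 m = 76.82 Gm.
(b) rₐ = a(1 + e) = 9.261e+10 · (1 + 0.1705) = 9.261e+10 · 1.1705 ≈ 1.084e+11 m = 108.4 Gm.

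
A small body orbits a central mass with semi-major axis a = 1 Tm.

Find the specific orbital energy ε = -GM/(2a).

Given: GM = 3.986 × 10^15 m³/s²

Convert to SI: a = 1 Tm = 1e+12 m.
ε = −GM / (2a).
ε = −3.986e+15 / (2 · 1e+12) J/kg ≈ -1993 J/kg = -1.993 kJ/kg.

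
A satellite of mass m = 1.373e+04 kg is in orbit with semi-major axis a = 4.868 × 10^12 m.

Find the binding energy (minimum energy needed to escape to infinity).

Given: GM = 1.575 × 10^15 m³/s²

Total orbital energy is E = −GMm/(2a); binding energy is E_bind = −E = GMm/(2a).
E_bind = 1.575e+15 · 1.373e+04 / (2 · 4.868e+12) J ≈ 2.221e+06 J = 2.221 MJ.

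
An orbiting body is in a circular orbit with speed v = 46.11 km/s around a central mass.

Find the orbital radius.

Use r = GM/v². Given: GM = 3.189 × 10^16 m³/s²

Convert to SI: v = 46.11 km/s = 46110 m/s.
For a circular orbit, v² = GM / r, so r = GM / v².
r = 3.189e+16 / (46110)² m ≈ 1.5e+07 m = 15 Mm.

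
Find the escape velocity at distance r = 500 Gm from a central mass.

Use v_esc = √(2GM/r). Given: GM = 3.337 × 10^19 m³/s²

Convert to SI: r = 500 Gm = 5e+11 m.
Escape velocity comes from setting total energy to zero: ½v² − GM/r = 0 ⇒ v_esc = √(2GM / r).
v_esc = √(2 · 3.337e+19 / 5e+11) m/s ≈ 1.155e+04 m/s = 11.55 km/s.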